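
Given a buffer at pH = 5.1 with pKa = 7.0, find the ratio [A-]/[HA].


[A-]/[HA] = 10^(pH - pKa)
= 10^(5.1 - 7.0)
= 0.0126

0.0126


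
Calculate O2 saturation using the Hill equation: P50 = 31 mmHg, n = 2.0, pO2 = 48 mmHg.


Y = pO2^n / (P50^n + pO2^n)
Y = 48^2.0 / (31^2.0 + 48^2.0)
Y = 70.57%

70.57%


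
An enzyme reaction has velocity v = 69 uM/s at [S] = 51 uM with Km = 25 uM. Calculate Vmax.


Vmax = v * (Km + [S]) / [S]
Vmax = 69 * (25 + 51) / 51
Vmax = 102.8235 uM/s

102.8235 uM/s


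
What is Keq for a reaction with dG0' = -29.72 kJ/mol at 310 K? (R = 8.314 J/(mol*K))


Keq = exp(-dG0 * 1000 / (R * T))
Keq = exp(-(-29.72) * 1000 / (8.314 * 310))
Keq = 101851.2477

101851.2477


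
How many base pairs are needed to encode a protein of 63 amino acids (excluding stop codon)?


Each amino acid = 1 codon = 3 bp
bp = 63 * 3 = 189 bp

189 bp


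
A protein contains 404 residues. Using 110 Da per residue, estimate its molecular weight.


MW = n_residues * 110 Da
MW = 404 * 110
MW = 44440 Da

44440 Da


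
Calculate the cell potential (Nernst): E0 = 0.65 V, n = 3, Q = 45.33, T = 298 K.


E = E0 - (RT/nF) * ln(Q)
E = 0.65 - (8.314 * 298 / (3 * 96485)) * ln(45.33)
E = 0.6174 V

0.6174 V


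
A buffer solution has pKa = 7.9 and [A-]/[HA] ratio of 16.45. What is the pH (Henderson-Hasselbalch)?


pH = pKa + log10([A-]/[HA])
pH = 7.9 + log10(16.45)
pH = 9.1162

9.1162


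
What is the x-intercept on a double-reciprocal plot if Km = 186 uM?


x-intercept = -1/Km
= -1/186
= -0.0054 1/uM

-0.0054 1/uM


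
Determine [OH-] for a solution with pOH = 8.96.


[OH-] = 10^(-pOH)
[OH-] = 10^(-8.96)
[OH-] = 1.096e-09 M

1.096e-09 M


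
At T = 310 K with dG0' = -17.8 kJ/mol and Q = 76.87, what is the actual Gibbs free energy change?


dG = dG0' + RT * ln(Q) / 1000
dG = -17.8 + 8.314 * 310 * ln(76.87) / 1000
dG = -6.6089 kJ/mol

-6.6089 kJ/mol


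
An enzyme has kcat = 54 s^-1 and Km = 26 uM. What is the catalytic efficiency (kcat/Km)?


Catalytic efficiency = kcat / Km
= 54 / 26
= 2.0769 uM^-1*s^-1

2.0769 uM^-1*s^-1


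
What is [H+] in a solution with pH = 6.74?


[H+] = 10^(-pH)
[H+] = 10^(-6.74)
[H+] = 1.820e-07 M

1.820e-07 M


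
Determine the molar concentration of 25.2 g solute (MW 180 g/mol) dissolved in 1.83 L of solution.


C = (mass / MW) / volume
C = (25.2 / 180) / 1.83
C = 0.0765 M

0.0765 M


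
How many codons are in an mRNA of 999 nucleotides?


codons = nucleotides / 3
codons = 999 / 3 = 333

333


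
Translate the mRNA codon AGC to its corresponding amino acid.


Standard genetic code lookup.
Codon AGC -> Ser

Ser


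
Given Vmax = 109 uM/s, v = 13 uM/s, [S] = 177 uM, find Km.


Km = [S] * (Vmax - v) / v
Km = 177 * (109 - 13) / 13
Km = 1307.0769 uM

1307.0769 uM


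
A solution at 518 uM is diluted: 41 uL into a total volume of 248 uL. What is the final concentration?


C2 = C1 * V1 / V2
C2 = 518 * 41 / 248
C2 = 85.6371 uM

85.6371 uM


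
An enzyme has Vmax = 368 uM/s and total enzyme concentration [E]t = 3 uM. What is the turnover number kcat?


kcat = Vmax / [E]t
kcat = 368 / 3
kcat = 122.6667 s^-1

122.6667 s^-1


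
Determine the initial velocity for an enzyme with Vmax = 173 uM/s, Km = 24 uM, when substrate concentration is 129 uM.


v = Vmax * [S] / (Km + [S])
v = 173 * 129 / (24 + 129)
v = 145.8627 uM/s

145.8627 uM/s


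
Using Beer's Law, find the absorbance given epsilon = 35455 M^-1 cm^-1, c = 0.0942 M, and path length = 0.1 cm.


A = epsilon * c * l
A = 35455 * 0.0942 * 0.1
A = 333.9861

333.9861


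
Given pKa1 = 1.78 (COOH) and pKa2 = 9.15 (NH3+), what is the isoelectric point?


pI = (pKa1 + pKa2) / 2
pI = (1.78 + 9.15) / 2
pI = 5.465

5.465


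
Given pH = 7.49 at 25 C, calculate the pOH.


pOH = 14 - pH
pOH = 14 - 7.49
pOH = 6.51

6.51


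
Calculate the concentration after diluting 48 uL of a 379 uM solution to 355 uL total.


C2 = C1 * V1 / V2
C2 = 379 * 48 / 355
C2 = 51.2451 uM

51.2451 uM


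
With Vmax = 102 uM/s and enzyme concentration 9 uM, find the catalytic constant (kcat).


kcat = Vmax / [E]t
kcat = 102 / 9
kcat = 11.3333 s^-1

11.3333 s^-1


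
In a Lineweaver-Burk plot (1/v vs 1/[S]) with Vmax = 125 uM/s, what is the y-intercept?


y-intercept = 1/Vmax
= 1/125
= 0.008 s/uM

0.008 s/uM


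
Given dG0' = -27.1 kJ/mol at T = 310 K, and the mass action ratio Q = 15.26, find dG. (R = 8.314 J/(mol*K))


dG = dG0' + RT * ln(Q) / 1000
dG = -27.1 + 8.314 * 310 * ln(15.26) / 1000
dG = -20.0761 kJ/mol

-20.0761 kJ/mol


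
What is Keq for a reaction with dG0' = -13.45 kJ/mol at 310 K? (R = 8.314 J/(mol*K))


Keq = exp(-dG0 * 1000 / (R * T))
Keq = exp(-(-13.45) * 1000 / (8.314 * 310))
Keq = 184.6678

184.6678


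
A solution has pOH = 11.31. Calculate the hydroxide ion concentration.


[OH-] = 10^(-pOH)
[OH-] = 10^(-11.31)
[OH-] = 4.898e-12 M

4.898e-12 M


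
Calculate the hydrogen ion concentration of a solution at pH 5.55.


[H+] = 10^(-pH)
[H+] = 10^(-5.55)
[H+] = 2.818e-06 M

2.818e-06 M


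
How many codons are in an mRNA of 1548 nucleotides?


codons = nucleotides / 3
codons = 1548 / 3 = 516

516


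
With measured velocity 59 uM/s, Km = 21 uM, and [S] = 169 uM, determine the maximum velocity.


Vmax = v * (Km + [S]) / [S]
Vmax = 59 * (21 + 169) / 169
Vmax = 66.3314 uM/s

66.3314 uM/s


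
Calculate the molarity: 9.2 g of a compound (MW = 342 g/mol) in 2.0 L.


C = (mass / MW) / volume
C = (9.2 / 342) / 2.0
C = 0.0135 M

0.0135 M


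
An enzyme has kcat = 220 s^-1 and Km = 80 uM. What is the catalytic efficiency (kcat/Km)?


Catalytic efficiency = kcat / Km
= 220 / 80
= 2.75 uM^-1*s^-1

2.75 uM^-1*s^-1


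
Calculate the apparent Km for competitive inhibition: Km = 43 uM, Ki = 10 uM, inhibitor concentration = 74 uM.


Km_app = Km * (1 + [I]/Ki)
Km_app = 43 * (1 + 74/10)
Km_app = 361.2 uM

361.2 uM


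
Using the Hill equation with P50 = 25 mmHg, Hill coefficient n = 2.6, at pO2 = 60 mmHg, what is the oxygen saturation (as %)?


Y = pO2^n / (P50^n + pO2^n)
Y = 60^2.6 / (25^2.6 + 60^2.6)
Y = 90.69%

90.69%


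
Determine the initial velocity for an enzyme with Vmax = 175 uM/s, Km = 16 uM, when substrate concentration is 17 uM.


v = Vmax * [S] / (Km + [S])
v = 175 * 17 / (16 + 17)
v = 90.1515 uM/s

90.1515 uM/s


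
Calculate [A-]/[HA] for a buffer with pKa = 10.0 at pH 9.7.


[A-]/[HA] = 10^(pH - pKa)
= 10^(9.7 - 10.0)
= 0.5012

0.5012


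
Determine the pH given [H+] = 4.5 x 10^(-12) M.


pH = -log10([H+])
pH = -log10(4.5 x 10^(-12))
pH = 11.3468

11.3468


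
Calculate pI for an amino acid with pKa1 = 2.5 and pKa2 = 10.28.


pI = (pKa1 + pKa2) / 2
pI = (2.5 + 10.28) / 2
pI = 6.39

6.39


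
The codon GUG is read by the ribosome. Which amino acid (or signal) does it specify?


Standard genetic code lookup.
Codon GUG -> Val

Val


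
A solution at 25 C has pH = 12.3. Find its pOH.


pOH = 14 - pH
pOH = 14 - 12.3
pOH = 1.7

1.7


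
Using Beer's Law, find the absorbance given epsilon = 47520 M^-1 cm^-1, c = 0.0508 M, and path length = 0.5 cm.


A = epsilon * c * l
A = 47520 * 0.0508 * 0.5
A = 1207.008

1207.008


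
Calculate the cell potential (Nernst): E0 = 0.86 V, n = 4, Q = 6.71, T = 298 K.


E = E0 - (RT/nF) * ln(Q)
E = 0.86 - (8.314 * 298 / (4 * 96485)) * ln(6.71)
E = 0.8478 V

0.8478 V


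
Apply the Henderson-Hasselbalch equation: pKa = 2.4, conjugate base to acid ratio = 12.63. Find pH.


pH = pKa + log10([A-]/[HA])
pH = 2.4 + log10(12.63)
pH = 3.5014

3.5014


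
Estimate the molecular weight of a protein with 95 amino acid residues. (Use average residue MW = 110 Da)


MW = n_residues * 110 Da
MW = 95 * 110
MW = 10450 Da

10450 Da


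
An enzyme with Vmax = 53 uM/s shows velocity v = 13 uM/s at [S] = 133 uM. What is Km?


Km = [S] * (Vmax - v) / v
Km = 133 * (53 - 13) / 13
Km = 409.2308 uM

409.2308 uM


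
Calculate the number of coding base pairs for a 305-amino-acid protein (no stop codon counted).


Each amino acid = 1 codon = 3 bp
bp = 305 * 3 = 915 bp

915 bp


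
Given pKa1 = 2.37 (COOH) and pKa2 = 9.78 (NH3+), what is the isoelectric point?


pI = (pKa1 + pKa2) / 2
pI = (2.37 + 9.78) / 2
pI = 6.075

6.075


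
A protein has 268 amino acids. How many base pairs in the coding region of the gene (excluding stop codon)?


Each amino acid = 1 codon = 3 bp
bp = 268 * 3 = 804 bp

804 bp


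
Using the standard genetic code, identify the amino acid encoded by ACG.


Standard genetic code lookup.
Codon ACG -> Thr

Thr


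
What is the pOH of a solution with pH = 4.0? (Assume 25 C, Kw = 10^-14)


pOH = 14 - pH
pOH = 14 - 4.0
pOH = 10.0

10.0


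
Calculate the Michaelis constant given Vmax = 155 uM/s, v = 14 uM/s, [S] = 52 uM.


Km = [S] * (Vmax - v) / v
Km = 52 * (155 - 14) / 14
Km = 523.7143 uM

523.7143 uM


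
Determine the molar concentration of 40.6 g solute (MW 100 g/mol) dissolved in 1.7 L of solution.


C = (mass / MW) / volume
C = (40.6 / 100) / 1.7
C = 0.2388 M

0.2388 M


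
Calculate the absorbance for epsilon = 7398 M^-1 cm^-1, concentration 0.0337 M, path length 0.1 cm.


A = epsilon * c * l
A = 7398 * 0.0337 * 0.1
A = 24.9313

24.9313


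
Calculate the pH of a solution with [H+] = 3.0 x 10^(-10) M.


pH = -log10([H+])
pH = -log10(3.0 x 10^(-10))
pH = 9.5229

9.5229


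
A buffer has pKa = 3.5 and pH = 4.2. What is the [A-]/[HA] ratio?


[A-]/[HA] = 10^(pH - pKa)
= 10^(4.2 - 3.5)
= 5.0119

5.0119


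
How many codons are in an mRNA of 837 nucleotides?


codons = nucleotides / 3
codons = 837 / 3 = 279

279


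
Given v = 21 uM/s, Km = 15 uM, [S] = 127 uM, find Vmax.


Vmax = v * (Km + [S]) / [S]
Vmax = 21 * (15 + 127) / 127
Vmax = 23.4803 uM/s

23.4803 uM/s


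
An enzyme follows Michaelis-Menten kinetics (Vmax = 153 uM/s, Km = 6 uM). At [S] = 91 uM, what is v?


v = Vmax * [S] / (Km + [S])
v = 153 * 91 / (6 + 91)
v = 143.5361 uM/s

143.5361 uM/s


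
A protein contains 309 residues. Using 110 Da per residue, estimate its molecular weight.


MW = n_residues * 110 Da
MW = 309 * 110
MW = 33990 Da

33990 Da


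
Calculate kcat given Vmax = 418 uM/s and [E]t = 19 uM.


kcat = Vmax / [E]t
kcat = 418 / 19
kcat = 22.0 s^-1

22.0 s^-1


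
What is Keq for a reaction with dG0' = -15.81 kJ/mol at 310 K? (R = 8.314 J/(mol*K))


Keq = exp(-dG0 * 1000 / (R * T))
Keq = exp(-(-15.81) * 1000 / (8.314 * 310))
Keq = 461.3843

461.3843


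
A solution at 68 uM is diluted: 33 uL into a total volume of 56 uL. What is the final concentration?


C2 = C1 * V1 / V2
C2 = 68 * 33 / 56
C2 = 40.0714 uM

40.0714 uM


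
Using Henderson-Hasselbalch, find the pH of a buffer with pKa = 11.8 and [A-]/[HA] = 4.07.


pH = pKa + log10([A-]/[HA])
pH = 11.8 + log10(4.07)
pH = 12.4096

12.4096


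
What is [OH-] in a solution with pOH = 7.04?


[OH-] = 10^(-pOH)
[OH-] = 10^(-7.04)
[OH-] = 9.120e-08 M

9.120e-08 M


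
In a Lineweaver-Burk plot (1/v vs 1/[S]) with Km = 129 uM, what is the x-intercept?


x-intercept = -1/Km
= -1/129
= -0.0078 1/uM

-0.0078 1/uM


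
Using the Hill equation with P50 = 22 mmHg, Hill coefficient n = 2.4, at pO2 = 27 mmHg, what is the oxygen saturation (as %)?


Y = pO2^n / (P50^n + pO2^n)
Y = 27^2.4 / (22^2.4 + 27^2.4)
Y = 62.05%

62.05%


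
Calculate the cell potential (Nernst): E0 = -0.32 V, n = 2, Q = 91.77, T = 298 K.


E = E0 - (RT/nF) * ln(Q)
E = -0.32 - (8.314 * 298 / (2 * 96485)) * ln(91.77)
E = -0.378 V

-0.378 V


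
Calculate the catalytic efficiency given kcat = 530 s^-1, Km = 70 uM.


Catalytic efficiency = kcat / Km
= 530 / 70
= 7.5714 uM^-1*s^-1

7.5714 uM^-1*s^-1


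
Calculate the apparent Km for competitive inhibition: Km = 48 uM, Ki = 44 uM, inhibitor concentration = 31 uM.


Km_app = Km * (1 + [I]/Ki)
Km_app = 48 * (1 + 31/44)
Km_app = 81.8182 uM

81.8182 uM


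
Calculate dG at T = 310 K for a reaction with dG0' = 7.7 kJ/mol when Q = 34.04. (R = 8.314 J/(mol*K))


dG = dG0' + RT * ln(Q) / 1000
dG = 7.7 + 8.314 * 310 * ln(34.04) / 1000
dG = 16.7917 kJ/mol

16.7917 kJ/mol


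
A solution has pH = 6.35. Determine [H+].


[H+] = 10^(-pH)
[H+] = 10^(-6.35)
[H+] = 4.467e-07 M

4.467e-07 M


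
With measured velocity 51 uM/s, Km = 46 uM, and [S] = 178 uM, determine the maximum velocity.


Vmax = v * (Km + [S]) / [S]
Vmax = 51 * (46 + 178) / 178
Vmax = 64.1798 uM/s

64.1798 uM/s


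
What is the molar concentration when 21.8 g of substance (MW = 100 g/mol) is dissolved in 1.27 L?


C = (mass / MW) / volume
C = (21.8 / 100) / 1.27
C = 0.1717 M

0.1717 M


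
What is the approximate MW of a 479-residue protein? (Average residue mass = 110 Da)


MW = n_residues * 110 Da
MW = 479 * 110
MW = 52690 Da

52690 Da


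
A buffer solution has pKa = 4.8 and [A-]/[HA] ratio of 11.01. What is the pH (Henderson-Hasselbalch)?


pH = pKa + log10([A-]/[HA])
pH = 4.8 + log10(11.01)
pH = 5.8418

5.8418


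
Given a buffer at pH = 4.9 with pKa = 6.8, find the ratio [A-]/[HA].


[A-]/[HA] = 10^(pH - pKa)
= 10^(4.9 - 6.8)
= 0.0126

0.0126


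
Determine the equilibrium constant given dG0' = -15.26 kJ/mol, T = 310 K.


Keq = exp(-dG0 * 1000 / (R * T))
Keq = exp(-(-15.26) * 1000 / (8.314 * 310))
Keq = 372.7221

372.7221


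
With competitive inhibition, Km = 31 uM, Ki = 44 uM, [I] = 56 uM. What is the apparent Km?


Km_app = Km * (1 + [I]/Ki)
Km_app = 31 * (1 + 56/44)
Km_app = 70.4545 uM

70.4545 uM


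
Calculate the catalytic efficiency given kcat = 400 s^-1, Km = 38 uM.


Catalytic efficiency = kcat / Km
= 400 / 38
= 10.5263 uM^-1*s^-1

10.5263 uM^-1*s^-1


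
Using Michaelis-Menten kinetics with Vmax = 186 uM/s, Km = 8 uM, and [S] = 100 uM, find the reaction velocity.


v = Vmax * [S] / (Km + [S])
v = 186 * 100 / (8 + 100)
v = 172.2222 uM/s

172.2222 uM/s


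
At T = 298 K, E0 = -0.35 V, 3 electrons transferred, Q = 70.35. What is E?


E = E0 - (RT/nF) * ln(Q)
E = -0.35 - (8.314 * 298 / (3 * 96485)) * ln(70.35)
E = -0.3864 V

-0.3864 V


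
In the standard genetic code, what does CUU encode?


Standard genetic code lookup.
Codon CUU -> Leu

Leu


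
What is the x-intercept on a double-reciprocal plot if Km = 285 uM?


x-intercept = -1/Km
= -1/285
= -0.0035 1/uM

-0.0035 1/uM


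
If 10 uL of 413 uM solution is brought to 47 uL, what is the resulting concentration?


C2 = C1 * V1 / V2
C2 = 413 * 10 / 47
C2 = 87.8723 uM

87.8723 uM


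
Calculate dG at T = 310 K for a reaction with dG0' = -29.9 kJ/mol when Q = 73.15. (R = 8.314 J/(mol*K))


dG = dG0' + RT * ln(Q) / 1000
dG = -29.9 + 8.314 * 310 * ln(73.15) / 1000
dG = -18.8367 kJ/mol

-18.8367 kJ/mol


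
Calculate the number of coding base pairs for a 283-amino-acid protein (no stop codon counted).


Each amino acid = 1 codon = 3 bp
bp = 283 * 3 = 849 bp

849 bp


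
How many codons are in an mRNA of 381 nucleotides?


codons = nucleotides / 3
codons = 381 / 3 = 127

127


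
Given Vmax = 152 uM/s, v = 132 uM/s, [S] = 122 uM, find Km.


Km = [S] * (Vmax - v) / v
Km = 122 * (152 - 132) / 132
Km = 18.4848 uM

18.4848 uM


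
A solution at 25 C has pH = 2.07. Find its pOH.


pOH = 14 - pH
pOH = 14 - 2.07
pOH = 11.93

11.93


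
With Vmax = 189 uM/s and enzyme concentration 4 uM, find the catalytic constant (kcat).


kcat = Vmax / [E]t
kcat = 189 / 4
kcat = 47.25 s^-1

47.25 s^-1


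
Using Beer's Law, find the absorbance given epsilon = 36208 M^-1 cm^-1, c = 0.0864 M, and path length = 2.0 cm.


A = epsilon * c * l
A = 36208 * 0.0864 * 2.0
A = 6256.7424

6256.7424


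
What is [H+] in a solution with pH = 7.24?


[H+] = 10^(-pH)
[H+] = 10^(-7.24)
[H+] = 5.754e-08 M

5.754e-08 M


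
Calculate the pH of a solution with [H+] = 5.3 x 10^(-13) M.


pH = -log10([H+])
pH = -log10(5.3 x 10^(-13))
pH = 12.2757

12.2757


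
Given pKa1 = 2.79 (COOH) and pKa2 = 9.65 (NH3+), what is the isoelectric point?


pI = (pKa1 + pKa2) / 2
pI = (2.79 + 9.65) / 2
pI = 6.22

6.22


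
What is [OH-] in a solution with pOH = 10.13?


[OH-] = 10^(-pOH)
[OH-] = 10^(-10.13)
[OH-] = 7.413e-11 M

7.413e-11 M


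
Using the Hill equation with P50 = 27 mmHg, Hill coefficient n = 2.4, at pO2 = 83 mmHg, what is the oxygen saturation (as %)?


Y = pO2^n / (P50^n + pO2^n)
Y = 83^2.4 / (27^2.4 + 83^2.4)
Y = 93.67%

93.67%


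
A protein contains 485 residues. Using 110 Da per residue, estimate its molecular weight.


MW = n_residues * 110 Da
MW = 485 * 110
MW = 53350 Da

53350 Da


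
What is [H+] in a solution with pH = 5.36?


[H+] = 10^(-pH)
[H+] = 10^(-5.36)
[H+] = 4.365e-06 M

4.365e-06 M


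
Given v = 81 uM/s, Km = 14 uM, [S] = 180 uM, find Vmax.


Vmax = v * (Km + [S]) / [S]
Vmax = 81 * (14 + 180) / 180
Vmax = 87.3 uM/s

87.3 uM/s


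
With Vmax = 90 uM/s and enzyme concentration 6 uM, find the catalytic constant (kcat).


kcat = Vmax / [E]t
kcat = 90 / 6
kcat = 15.0 s^-1

15.0 s^-1


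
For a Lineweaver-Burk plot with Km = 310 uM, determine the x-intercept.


x-intercept = -1/Km
= -1/310
= -0.0032 1/uM

-0.0032 1/uM


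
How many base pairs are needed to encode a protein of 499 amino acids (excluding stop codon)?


Each amino acid = 1 codon = 3 bp
bp = 499 * 3 = 1497 bp

1497 bp


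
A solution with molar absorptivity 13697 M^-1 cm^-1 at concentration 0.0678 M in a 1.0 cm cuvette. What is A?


A = epsilon * c * l
A = 13697 * 0.0678 * 1.0
A = 928.6566

928.6566


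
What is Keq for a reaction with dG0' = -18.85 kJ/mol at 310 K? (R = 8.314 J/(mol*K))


Keq = exp(-dG0 * 1000 / (R * T))
Keq = exp(-(-18.85) * 1000 / (8.314 * 310))
Keq = 1500.7827

1500.7827


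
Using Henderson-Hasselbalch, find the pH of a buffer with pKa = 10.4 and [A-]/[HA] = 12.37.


pH = pKa + log10([A-]/[HA])
pH = 10.4 + log10(12.37)
pH = 11.4924

11.4924


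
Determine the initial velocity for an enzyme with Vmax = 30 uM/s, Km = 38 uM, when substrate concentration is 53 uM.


v = Vmax * [S] / (Km + [S])
v = 30 * 53 / (38 + 53)
v = 17.4725 uM/s

17.4725 uM/s


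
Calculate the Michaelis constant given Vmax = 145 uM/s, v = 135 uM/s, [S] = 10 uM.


Km = [S] * (Vmax - v) / v
Km = 10 * (145 - 135) / 135
Km = 0.7407 uM

0.7407 uM


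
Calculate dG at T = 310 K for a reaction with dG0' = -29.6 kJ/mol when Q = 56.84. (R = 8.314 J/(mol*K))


dG = dG0' + RT * ln(Q) / 1000
dG = -29.6 + 8.314 * 310 * ln(56.84) / 1000
dG = -19.1869 kJ/mol

-19.1869 kJ/mol


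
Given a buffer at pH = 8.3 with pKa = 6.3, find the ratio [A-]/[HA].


[A-]/[HA] = 10^(pH - pKa)
= 10^(8.3 - 6.3)
= 100.0

100.0


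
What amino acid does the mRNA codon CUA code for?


Standard genetic code lookup.
Codon CUA -> Leu

Leu


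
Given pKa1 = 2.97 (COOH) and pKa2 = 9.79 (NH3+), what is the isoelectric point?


pI = (pKa1 + pKa2) / 2
pI = (2.97 + 9.79) / 2
pI = 6.38

6.38


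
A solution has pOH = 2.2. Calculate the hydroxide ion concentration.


[OH-] = 10^(-pOH)
[OH-] = 10^(-2.2)
[OH-] = 0.0063 M

0.0063 M


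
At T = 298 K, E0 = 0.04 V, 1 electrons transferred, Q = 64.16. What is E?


E = E0 - (RT/nF) * ln(Q)
E = 0.04 - (8.314 * 298 / (1 * 96485)) * ln(64.16)
E = -0.0669 V

-0.0669 V


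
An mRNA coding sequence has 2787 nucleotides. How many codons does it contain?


codons = nucleotides / 3
codons = 2787 / 3 = 929

929


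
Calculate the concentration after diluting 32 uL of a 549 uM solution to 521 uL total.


C2 = C1 * V1 / V2
C2 = 549 * 32 / 521
C2 = 33.7198 uM

33.7198 uM


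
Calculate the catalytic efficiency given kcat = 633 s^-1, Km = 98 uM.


Catalytic efficiency = kcat / Km
= 633 / 98
= 6.4592 uM^-1*s^-1

6.4592 uM^-1*s^-1


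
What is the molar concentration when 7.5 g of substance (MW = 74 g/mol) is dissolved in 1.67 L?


C = (mass / MW) / volume
C = (7.5 / 74) / 1.67
C = 0.0607 M

0.0607 M


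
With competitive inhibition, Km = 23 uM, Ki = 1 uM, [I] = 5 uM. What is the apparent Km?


Km_app = Km * (1 + [I]/Ki)
Km_app = 23 * (1 + 5/1)
Km_app = 138.0 uM

138.0 uM


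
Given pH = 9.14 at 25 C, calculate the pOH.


pOH = 14 - pH
pOH = 14 - 9.14
pOH = 4.86

4.86


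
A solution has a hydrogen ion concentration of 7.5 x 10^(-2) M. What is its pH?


pH = -log10([H+])
pH = -log10(7.5 x 10^(-2))
pH = 1.1249

1.1249


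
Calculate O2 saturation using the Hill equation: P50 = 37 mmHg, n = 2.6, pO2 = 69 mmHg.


Y = pO2^n / (P50^n + pO2^n)
Y = 69^2.6 / (37^2.6 + 69^2.6)
Y = 83.48%

83.48%


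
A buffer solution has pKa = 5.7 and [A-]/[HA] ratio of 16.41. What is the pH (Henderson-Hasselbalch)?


pH = pKa + log10([A-]/[HA])
pH = 5.7 + log10(16.41)
pH = 6.9151

6.9151


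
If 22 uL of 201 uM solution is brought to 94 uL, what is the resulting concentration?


C2 = C1 * V1 / V2
C2 = 201 * 22 / 94
C2 = 47.0426 uM

47.0426 uM


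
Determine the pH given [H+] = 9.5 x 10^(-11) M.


pH = -log10([H+])
pH = -log10(9.5 x 10^(-11))
pH = 10.0223

10.0223


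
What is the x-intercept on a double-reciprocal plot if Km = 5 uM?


x-intercept = -1/Km
= -1/5
= -0.2 1/uM

-0.2 1/uM


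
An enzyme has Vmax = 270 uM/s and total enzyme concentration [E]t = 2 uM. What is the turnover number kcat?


kcat = Vmax / [E]t
kcat = 270 / 2
kcat = 135.0 s^-1

135.0 s^-1


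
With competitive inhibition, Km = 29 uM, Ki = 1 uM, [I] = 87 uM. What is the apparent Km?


Km_app = Km * (1 + [I]/Ki)
Km_app = 29 * (1 + 87/1)
Km_app = 2552.0 uM

2552.0 uM


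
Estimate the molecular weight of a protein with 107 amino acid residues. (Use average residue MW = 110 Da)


MW = n_residues * 110 Da
MW = 107 * 110
MW = 11770 Da

11770 Da


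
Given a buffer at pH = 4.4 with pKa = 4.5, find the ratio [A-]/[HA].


[A-]/[HA] = 10^(pH - pKa)
= 10^(4.4 - 4.5)
= 0.7943

0.7943


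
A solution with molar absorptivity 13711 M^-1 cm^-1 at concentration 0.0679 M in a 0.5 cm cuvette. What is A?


A = epsilon * c * l
A = 13711 * 0.0679 * 0.5
A = 465.4885

465.4885


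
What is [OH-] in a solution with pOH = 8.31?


[OH-] = 10^(-pOH)
[OH-] = 10^(-8.31)
[OH-] = 4.898e-09 M

4.898e-09 M


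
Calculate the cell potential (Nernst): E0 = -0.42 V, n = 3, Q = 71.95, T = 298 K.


E = E0 - (RT/nF) * ln(Q)
E = -0.42 - (8.314 * 298 / (3 * 96485)) * ln(71.95)
E = -0.4566 V

-0.4566 V


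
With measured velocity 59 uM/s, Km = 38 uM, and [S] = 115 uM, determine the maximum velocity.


Vmax = v * (Km + [S]) / [S]
Vmax = 59 * (38 + 115) / 115
Vmax = 78.4957 uM/s

78.4957 uM/s


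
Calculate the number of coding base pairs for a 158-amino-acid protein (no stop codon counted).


Each amino acid = 1 codon = 3 bp
bp = 158 * 3 = 474 bp

474 bp


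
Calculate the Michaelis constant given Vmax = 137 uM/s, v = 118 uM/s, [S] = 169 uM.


Km = [S] * (Vmax - v) / v
Km = 169 * (137 - 118) / 118
Km = 27.2119 uM

27.2119 uM


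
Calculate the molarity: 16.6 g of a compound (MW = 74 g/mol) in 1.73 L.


C = (mass / MW) / volume
C = (16.6 / 74) / 1.73
C = 0.1297 M

0.1297 M


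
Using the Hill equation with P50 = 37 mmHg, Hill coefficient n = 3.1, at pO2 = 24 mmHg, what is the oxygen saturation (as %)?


Y = pO2^n / (P50^n + pO2^n)
Y = 24^3.1 / (37^3.1 + 24^3.1)
Y = 20.72%

20.72%


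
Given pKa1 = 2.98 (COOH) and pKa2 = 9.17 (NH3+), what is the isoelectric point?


pI = (pKa1 + pKa2) / 2
pI = (2.98 + 9.17) / 2
pI = 6.075

6.075


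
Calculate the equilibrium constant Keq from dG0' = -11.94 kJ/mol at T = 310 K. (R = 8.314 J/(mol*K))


Keq = exp(-dG0 * 1000 / (R * T))
Keq = exp(-(-11.94) * 1000 / (8.314 * 310))
Keq = 102.7895

102.7895


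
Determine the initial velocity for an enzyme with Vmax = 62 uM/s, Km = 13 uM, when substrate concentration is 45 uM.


v = Vmax * [S] / (Km + [S])
v = 62 * 45 / (13 + 45)
v = 48.1034 uM/s

48.1034 uM/s


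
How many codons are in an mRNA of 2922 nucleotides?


codons = nucleotides / 3
codons = 2922 / 3 = 974

974


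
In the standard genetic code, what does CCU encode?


Standard genetic code lookup.
Codon CCU -> Pro

Pro


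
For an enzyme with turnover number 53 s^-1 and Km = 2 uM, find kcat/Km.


Catalytic efficiency = kcat / Km
= 53 / 2
= 26.5 uM^-1*s^-1

26.5 uM^-1*s^-1


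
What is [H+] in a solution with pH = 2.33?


[H+] = 10^(-pH)
[H+] = 10^(-2.33)
[H+] = 0.0047 M

0.0047 M


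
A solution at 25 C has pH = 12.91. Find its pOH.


pOH = 14 - pH
pOH = 14 - 12.91
pOH = 1.09

1.09


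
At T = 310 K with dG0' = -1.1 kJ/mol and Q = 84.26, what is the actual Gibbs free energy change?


dG = dG0' + RT * ln(Q) / 1000
dG = -1.1 + 8.314 * 310 * ln(84.26) / 1000
dG = 10.3277 kJ/mol

10.3277 kJ/mol


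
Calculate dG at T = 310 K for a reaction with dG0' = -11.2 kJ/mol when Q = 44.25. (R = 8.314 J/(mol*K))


dG = dG0' + RT * ln(Q) / 1000
dG = -11.2 + 8.314 * 310 * ln(44.25) / 1000
dG = -1.4323 kJ/mol

-1.4323 kJ/mol


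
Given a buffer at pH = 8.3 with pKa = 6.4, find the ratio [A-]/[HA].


[A-]/[HA] = 10^(pH - pKa)
= 10^(8.3 - 6.4)
= 79.4328

79.4328


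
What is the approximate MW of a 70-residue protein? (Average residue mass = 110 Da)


MW = n_residues * 110 Da
MW = 70 * 110
MW = 7700 Da

7700 Da


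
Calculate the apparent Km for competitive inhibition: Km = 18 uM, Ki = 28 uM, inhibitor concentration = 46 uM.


Km_app = Km * (1 + [I]/Ki)
Km_app = 18 * (1 + 46/28)
Km_app = 47.5714 uM

47.5714 uM


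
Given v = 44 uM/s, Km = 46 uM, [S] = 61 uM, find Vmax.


Vmax = v * (Km + [S]) / [S]
Vmax = 44 * (46 + 61) / 61
Vmax = 77.1803 uM/s

77.1803 uM/s


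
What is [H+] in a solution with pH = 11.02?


[H+] = 10^(-pH)
[H+] = 10^(-11.02)
[H+] = 9.550e-12 M

9.550e-12 M


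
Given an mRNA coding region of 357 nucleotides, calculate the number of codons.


codons = nucleotides / 3
codons = 357 / 3 = 119

119


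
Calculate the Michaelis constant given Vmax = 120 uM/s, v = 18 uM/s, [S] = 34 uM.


Km = [S] * (Vmax - v) / v
Km = 34 * (120 - 18) / 18
Km = 192.6667 uM

192.6667 uM


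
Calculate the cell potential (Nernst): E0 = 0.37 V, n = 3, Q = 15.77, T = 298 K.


E = E0 - (RT/nF) * ln(Q)
E = 0.37 - (8.314 * 298 / (3 * 96485)) * ln(15.77)
E = 0.3464 V

0.3464 V


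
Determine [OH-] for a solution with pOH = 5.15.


[OH-] = 10^(-pOH)
[OH-] = 10^(-5.15)
[OH-] = 7.079e-06 M

7.079e-06 M


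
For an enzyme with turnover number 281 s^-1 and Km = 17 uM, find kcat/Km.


Catalytic efficiency = kcat / Km
= 281 / 17
= 16.5294 uM^-1*s^-1

16.5294 uM^-1*s^-1


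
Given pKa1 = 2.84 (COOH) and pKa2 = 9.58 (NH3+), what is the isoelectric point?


pI = (pKa1 + pKa2) / 2
pI = (2.84 + 9.58) / 2
pI = 6.21

6.21


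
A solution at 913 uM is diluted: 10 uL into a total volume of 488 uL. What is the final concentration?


C2 = C1 * V1 / V2
C2 = 913 * 10 / 488
C2 = 18.709 uM

18.709 uM


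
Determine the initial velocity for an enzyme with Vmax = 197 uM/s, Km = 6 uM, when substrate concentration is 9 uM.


v = Vmax * [S] / (Km + [S])
v = 197 * 9 / (6 + 9)
v = 118.2 uM/s

118.2 uM/s


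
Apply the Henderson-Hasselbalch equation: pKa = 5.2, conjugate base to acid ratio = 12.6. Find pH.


pH = pKa + log10([A-]/[HA])
pH = 5.2 + log10(12.6)
pH = 6.3004

6.3004


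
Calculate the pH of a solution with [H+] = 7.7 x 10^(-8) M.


pH = -log10([H+])
pH = -log10(7.7 x 10^(-8))
pH = 7.1135

7.1135


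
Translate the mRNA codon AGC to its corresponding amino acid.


Standard genetic code lookup.
Codon AGC -> Ser

Ser


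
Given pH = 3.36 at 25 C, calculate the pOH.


pOH = 14 - pH
pOH = 14 - 3.36
pOH = 10.64

10.64


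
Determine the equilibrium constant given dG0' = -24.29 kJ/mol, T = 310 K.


Keq = exp(-dG0 * 1000 / (R * T))
Keq = exp(-(-24.29) * 1000 / (8.314 * 310))
Keq = 12387.527

12387.527


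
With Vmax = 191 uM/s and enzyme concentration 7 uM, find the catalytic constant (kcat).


kcat = Vmax / [E]t
kcat = 191 / 7
kcat = 27.2857 s^-1

27.2857 s^-1


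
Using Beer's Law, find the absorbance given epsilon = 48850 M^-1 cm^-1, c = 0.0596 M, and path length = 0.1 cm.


A = epsilon * c * l
A = 48850 * 0.0596 * 0.1
A = 291.146

291.146


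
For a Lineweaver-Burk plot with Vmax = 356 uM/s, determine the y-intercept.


y-intercept = 1/Vmax
= 1/356
= 0.0028 s/uM

0.0028 s/uM


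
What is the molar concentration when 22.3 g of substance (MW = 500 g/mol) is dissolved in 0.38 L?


C = (mass / MW) / volume
C = (22.3 / 500) / 0.38
C = 0.1174 M

0.1174 M


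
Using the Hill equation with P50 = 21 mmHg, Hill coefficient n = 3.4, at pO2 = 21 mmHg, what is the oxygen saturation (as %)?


Y = pO2^n / (P50^n + pO2^n)
Y = 21^3.4 / (21^3.4 + 21^3.4)
Y = 50.0%

50.0%


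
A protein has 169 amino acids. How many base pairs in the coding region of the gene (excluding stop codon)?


Each amino acid = 1 codon = 3 bp
bp = 169 * 3 = 507 bp

507 bp


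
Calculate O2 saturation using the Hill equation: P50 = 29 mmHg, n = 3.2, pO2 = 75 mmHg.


Y = pO2^n / (P50^n + pO2^n)
Y = 75^3.2 / (29^3.2 + 75^3.2)
Y = 95.44%

95.44%


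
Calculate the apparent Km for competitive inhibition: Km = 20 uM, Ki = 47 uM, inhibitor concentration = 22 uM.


Km_app = Km * (1 + [I]/Ki)
Km_app = 20 * (1 + 22/47)
Km_app = 29.3617 uM

29.3617 uM


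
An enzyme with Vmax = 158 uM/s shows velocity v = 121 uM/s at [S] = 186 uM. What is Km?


Km = [S] * (Vmax - v) / v
Km = 186 * (158 - 121) / 121
Km = 56.876 uM

56.876 uM


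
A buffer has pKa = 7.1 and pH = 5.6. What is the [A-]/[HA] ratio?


[A-]/[HA] = 10^(pH - pKa)
= 10^(5.6 - 7.1)
= 0.0316

0.0316


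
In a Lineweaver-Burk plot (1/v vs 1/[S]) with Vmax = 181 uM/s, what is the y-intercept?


y-intercept = 1/Vmax
= 1/181
= 0.0055 s/uM

0.0055 s/uM


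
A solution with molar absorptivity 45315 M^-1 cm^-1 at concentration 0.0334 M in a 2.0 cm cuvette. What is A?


A = epsilon * c * l
A = 45315 * 0.0334 * 2.0
A = 3027.042

3027.042


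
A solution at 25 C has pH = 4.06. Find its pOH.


pOH = 14 - pH
pOH = 14 - 4.06
pOH = 9.94

9.94


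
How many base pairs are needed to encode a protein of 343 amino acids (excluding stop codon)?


Each amino acid = 1 codon = 3 bp
bp = 343 * 3 = 1029 bp

1029 bp


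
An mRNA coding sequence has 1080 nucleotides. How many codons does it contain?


codons = nucleotides / 3
codons = 1080 / 3 = 360

360


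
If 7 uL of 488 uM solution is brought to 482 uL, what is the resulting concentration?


C2 = C1 * V1 / V2
C2 = 488 * 7 / 482
C2 = 7.0871 uM

7.0871 uM


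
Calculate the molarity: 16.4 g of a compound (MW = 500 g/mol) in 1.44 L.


C = (mass / MW) / volume
C = (16.4 / 500) / 1.44
C = 0.0228 M

0.0228 M


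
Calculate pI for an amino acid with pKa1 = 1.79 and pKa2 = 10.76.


pI = (pKa1 + pKa2) / 2
pI = (1.79 + 10.76) / 2
pI = 6.275

6.275


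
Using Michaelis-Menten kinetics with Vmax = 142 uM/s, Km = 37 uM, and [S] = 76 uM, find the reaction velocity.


v = Vmax * [S] / (Km + [S])
v = 142 * 76 / (37 + 76)
v = 95.5044 uM/s

95.5044 uM/s


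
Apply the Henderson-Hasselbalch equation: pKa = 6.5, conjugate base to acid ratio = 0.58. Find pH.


pH = pKa + log10([A-]/[HA])
pH = 6.5 + log10(0.58)
pH = 6.2634

6.2634


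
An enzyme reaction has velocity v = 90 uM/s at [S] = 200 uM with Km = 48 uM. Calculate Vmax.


Vmax = v * (Km + [S]) / [S]
Vmax = 90 * (48 + 200) / 200
Vmax = 111.6 uM/s

111.6 uM/s


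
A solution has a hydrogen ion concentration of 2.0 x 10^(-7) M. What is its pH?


pH = -log10([H+])
pH = -log10(2.0 x 10^(-7))
pH = 6.699

6.699


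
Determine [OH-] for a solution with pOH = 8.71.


[OH-] = 10^(-pOH)
[OH-] = 10^(-8.71)
[OH-] = 1.950e-09 M

1.950e-09 M


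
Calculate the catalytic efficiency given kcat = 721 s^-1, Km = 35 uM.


Catalytic efficiency = kcat / Km
= 721 / 35
= 20.6 uM^-1*s^-1

20.6 uM^-1*s^-1


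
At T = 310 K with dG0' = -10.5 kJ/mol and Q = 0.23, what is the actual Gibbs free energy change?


dG = dG0' + RT * ln(Q) / 1000
dG = -10.5 + 8.314 * 310 * ln(0.23) / 1000
dG = -14.2879 kJ/mol

-14.2879 kJ/mol


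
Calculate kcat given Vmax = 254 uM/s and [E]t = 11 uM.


kcat = Vmax / [E]t
kcat = 254 / 11
kcat = 23.0909 s^-1

23.0909 s^-1


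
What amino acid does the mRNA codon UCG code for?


Standard genetic code lookup.
Codon UCG -> Ser

Ser


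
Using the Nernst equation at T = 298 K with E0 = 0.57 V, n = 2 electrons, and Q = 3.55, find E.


E = E0 - (RT/nF) * ln(Q)
E = 0.57 - (8.314 * 298 / (2 * 96485)) * ln(3.55)
E = 0.5537 V

0.5537 V


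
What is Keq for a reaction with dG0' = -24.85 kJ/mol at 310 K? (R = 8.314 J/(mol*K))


Keq = exp(-dG0 * 1000 / (R * T))
Keq = exp(-(-24.85) * 1000 / (8.314 * 310))
Keq = 15393.8543

15393.8543


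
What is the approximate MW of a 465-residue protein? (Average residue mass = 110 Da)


MW = n_residues * 110 Da
MW = 465 * 110
MW = 51150 Da

51150 Da


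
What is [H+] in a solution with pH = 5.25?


[H+] = 10^(-pH)
[H+] = 10^(-5.25)
[H+] = 5.623e-06 M

5.623e-06 M


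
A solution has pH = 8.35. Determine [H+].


[H+] = 10^(-pH)
[H+] = 10^(-8.35)
[H+] = 4.467e-09 M

4.467e-09 M


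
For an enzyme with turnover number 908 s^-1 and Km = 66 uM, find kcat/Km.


Catalytic efficiency = kcat / Km
= 908 / 66
= 13.7576 uM^-1*s^-1

13.7576 uM^-1*s^-1


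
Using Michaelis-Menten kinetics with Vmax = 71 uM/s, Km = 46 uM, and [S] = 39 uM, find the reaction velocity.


v = Vmax * [S] / (Km + [S])
v = 71 * 39 / (46 + 39)
v = 32.5765 uM/s

32.5765 uM/s


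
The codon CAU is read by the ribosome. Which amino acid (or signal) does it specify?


Standard genetic code lookup.
Codon CAU -> His

His


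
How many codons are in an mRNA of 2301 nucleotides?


codons = nucleotides / 3
codons = 2301 / 3 = 767

767


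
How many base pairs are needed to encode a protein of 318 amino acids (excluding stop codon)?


Each amino acid = 1 codon = 3 bp
bp = 318 * 3 = 954 bp

954 bp


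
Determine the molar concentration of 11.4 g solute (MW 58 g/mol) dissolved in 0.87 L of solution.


C = (mass / MW) / volume
C = (11.4 / 58) / 0.87
C = 0.2259 M

0.2259 M


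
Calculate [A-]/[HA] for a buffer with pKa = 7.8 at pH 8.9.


[A-]/[HA] = 10^(pH - pKa)
= 10^(8.9 - 7.8)
= 12.5893

12.5893


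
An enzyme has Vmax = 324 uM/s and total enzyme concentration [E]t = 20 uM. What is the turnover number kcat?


kcat = Vmax / [E]t
kcat = 324 / 20
kcat = 16.2 s^-1

16.2 s^-1


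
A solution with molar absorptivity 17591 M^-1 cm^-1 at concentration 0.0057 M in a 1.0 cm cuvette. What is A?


A = epsilon * c * l
A = 17591 * 0.0057 * 1.0
A = 100.2687

100.2687


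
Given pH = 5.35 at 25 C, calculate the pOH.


pOH = 14 - pH
pOH = 14 - 5.35
pOH = 8.65

8.65


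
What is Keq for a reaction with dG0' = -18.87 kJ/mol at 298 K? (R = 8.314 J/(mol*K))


Keq = exp(-dG0 * 1000 / (R * T))
Keq = exp(-(-18.87) * 1000 / (8.314 * 298))
Keq = 2031.0894

2031.0894


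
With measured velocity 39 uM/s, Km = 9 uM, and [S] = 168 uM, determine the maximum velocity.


Vmax = v * (Km + [S]) / [S]
Vmax = 39 * (9 + 168) / 168
Vmax = 41.0893 uM/s

41.0893 uM/s


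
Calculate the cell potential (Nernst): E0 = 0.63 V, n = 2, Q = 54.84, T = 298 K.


E = E0 - (RT/nF) * ln(Q)
E = 0.63 - (8.314 * 298 / (2 * 96485)) * ln(54.84)
E = 0.5786 V

0.5786 V


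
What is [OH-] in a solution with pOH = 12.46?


[OH-] = 10^(-pOH)
[OH-] = 10^(-12.46)
[OH-] = 3.467e-13 M

3.467e-13 M


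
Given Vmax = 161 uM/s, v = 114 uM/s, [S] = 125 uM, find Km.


Km = [S] * (Vmax - v) / v
Km = 125 * (161 - 114) / 114
Km = 51.5351 uM

51.5351 uM


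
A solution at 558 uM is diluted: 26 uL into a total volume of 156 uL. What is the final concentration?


C2 = C1 * V1 / V2
C2 = 558 * 26 / 156
C2 = 93.0 uM

93.0 uM


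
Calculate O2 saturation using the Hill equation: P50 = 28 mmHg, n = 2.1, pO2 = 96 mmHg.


Y = pO2^n / (P50^n + pO2^n)
Y = 96^2.1 / (28^2.1 + 96^2.1)
Y = 93.01%

93.01%


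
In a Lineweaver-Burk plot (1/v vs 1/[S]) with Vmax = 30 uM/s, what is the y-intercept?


y-intercept = 1/Vmax
= 1/30
= 0.0333 s/uM

0.0333 s/uM


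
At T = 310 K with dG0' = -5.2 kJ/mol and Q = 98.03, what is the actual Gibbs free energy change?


dG = dG0' + RT * ln(Q) / 1000
dG = -5.2 + 8.314 * 310 * ln(98.03) / 1000
dG = 6.6178 kJ/mol

6.6178 kJ/mol


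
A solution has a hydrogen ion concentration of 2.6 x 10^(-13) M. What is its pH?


pH = -log10([H+])
pH = -log10(2.6 x 10^(-13))
pH = 12.585

12.585


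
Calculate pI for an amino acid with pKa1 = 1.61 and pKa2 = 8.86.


pI = (pKa1 + pKa2) / 2
pI = (1.61 + 8.86) / 2
pI = 5.235

5.235


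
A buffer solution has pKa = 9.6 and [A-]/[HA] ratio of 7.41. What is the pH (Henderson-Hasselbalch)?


pH = pKa + log10([A-]/[HA])
pH = 9.6 + log10(7.41)
pH = 10.4698

10.4698


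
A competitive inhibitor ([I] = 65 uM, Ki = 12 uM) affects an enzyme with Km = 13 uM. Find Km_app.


Km_app = Km * (1 + [I]/Ki)
Km_app = 13 * (1 + 65/12)
Km_app = 83.4167 uM

83.4167 uM


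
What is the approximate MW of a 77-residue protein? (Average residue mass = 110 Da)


MW = n_residues * 110 Da
MW = 77 * 110
MW = 8470 Da

8470 Da


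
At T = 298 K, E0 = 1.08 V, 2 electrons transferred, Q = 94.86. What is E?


E = E0 - (RT/nF) * ln(Q)
E = 1.08 - (8.314 * 298 / (2 * 96485)) * ln(94.86)
E = 1.0216 V

1.0216 V


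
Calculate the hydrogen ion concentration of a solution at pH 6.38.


[H+] = 10^(-pH)
[H+] = 10^(-6.38)
[H+] = 4.169e-07 M

4.169e-07 M


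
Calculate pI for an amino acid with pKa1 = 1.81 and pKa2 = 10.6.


pI = (pKa1 + pKa2) / 2
pI = (1.81 + 10.6) / 2
pI = 6.205

6.205


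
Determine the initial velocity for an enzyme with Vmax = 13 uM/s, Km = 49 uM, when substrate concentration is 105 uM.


v = Vmax * [S] / (Km + [S])
v = 13 * 105 / (49 + 105)
v = 8.8636 uM/s

8.8636 uM/s


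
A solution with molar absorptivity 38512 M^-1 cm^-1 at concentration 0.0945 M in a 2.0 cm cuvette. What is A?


A = epsilon * c * l
A = 38512 * 0.0945 * 2.0
A = 7278.768

7278.768


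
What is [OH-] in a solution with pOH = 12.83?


[OH-] = 10^(-pOH)
[OH-] = 10^(-12.83)
[OH-] = 1.479e-13 M

1.479e-13 M


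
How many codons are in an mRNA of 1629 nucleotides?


codons = nucleotides / 3
codons = 1629 / 3 = 543

543


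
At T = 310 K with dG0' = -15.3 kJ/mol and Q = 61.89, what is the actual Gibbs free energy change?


dG = dG0' + RT * ln(Q) / 1000
dG = -15.3 + 8.314 * 310 * ln(61.89) / 1000
dG = -4.6675 kJ/mol

-4.6675 kJ/mol


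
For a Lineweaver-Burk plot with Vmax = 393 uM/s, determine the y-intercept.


y-intercept = 1/Vmax
= 1/393
= 0.0025 s/uM

0.0025 s/uM


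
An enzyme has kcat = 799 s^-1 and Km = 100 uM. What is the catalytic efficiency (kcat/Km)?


Catalytic efficiency = kcat / Km
= 799 / 100
= 7.99 uM^-1*s^-1

7.99 uM^-1*s^-1


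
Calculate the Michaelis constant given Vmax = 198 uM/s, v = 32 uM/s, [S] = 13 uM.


Km = [S] * (Vmax - v) / v
Km = 13 * (198 - 32) / 32
Km = 67.4375 uM

67.4375 uM


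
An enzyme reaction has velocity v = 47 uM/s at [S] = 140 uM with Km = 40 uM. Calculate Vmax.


Vmax = v * (Km + [S]) / [S]
Vmax = 47 * (40 + 140) / 140
Vmax = 60.4286 uM/s

60.4286 uM/s
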